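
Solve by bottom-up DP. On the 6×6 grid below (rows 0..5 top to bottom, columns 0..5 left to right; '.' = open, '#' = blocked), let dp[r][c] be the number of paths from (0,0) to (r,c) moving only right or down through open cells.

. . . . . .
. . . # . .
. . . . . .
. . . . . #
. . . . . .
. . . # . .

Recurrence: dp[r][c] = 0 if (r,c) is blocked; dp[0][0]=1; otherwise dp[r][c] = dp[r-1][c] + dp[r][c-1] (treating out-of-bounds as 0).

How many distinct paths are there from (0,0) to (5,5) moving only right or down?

108

r\c   0   1   2   3   4   5
  0   1   1   1   1   1   1
  1   1   2   3   0   1   2
  2   1   3   6   6   7   9
  3   1   4  10  16  23   0
  4   1   5  15  31  54  54
  5   1   6  21   0  54 108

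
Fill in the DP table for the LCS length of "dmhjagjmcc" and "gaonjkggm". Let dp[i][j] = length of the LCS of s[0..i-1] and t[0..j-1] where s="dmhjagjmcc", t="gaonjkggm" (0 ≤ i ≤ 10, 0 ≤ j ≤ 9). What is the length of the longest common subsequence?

3

   ''  g  a  o  n  j  k  g  g  m
''  0  0  0  0  0  0  0  0  0  0
 d  0  0  0  0  0  0  0  0  0  0
 m  0  0  0  0  0  0  0  0  0  1
 h  0  0  0  0  0  0  0  0  0  1
 j  0  0  0  0  0  1  1  1  1  1
 a  0  0  1  1  1  1  1  1  1  1
 g  0  1  1  1  1  1  1  2  2  2
 j  0  1  1  1  1  2  2  2  2  2
 m  0  1  1  1  1  2  2  2  2  3
 c  0  1  1  1  1  2  2  2  2  3
 c  0  1  1  1  1  2  2  2  2  3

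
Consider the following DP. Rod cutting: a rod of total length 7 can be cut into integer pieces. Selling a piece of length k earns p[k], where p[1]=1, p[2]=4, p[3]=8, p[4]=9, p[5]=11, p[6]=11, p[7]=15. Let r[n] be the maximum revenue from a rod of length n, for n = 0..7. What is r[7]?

17

   n    0    1    2    3    4    5    6    7
r[n]    0    1    4    8    9   12   16   17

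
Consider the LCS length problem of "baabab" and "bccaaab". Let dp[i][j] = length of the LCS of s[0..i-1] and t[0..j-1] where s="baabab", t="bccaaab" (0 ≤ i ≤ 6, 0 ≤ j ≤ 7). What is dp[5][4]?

   ''  b  c  c  a  a  a  b
''  0  0  0  0  0  0  0  0
 b  0  1  1  1  1  1  1  1
 a  0  1  1  1  2  2  2  2
 a  0  1  1  1  2  3  3  3
 b  0  1  1  1  2  3  3  4
 a  0  1  1  1  2  3  4  4
 b  0  1  1  1  2  3  4  5

2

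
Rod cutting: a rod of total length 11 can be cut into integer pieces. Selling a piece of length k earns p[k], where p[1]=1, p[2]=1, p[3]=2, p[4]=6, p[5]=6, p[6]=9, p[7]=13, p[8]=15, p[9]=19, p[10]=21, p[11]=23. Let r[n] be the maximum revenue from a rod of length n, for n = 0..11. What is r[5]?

   n    0    1    2    3    4    5    6    7    8    9   10   11
r[n]    0    1    2    3    6    7    9   13   15   19   21   23

7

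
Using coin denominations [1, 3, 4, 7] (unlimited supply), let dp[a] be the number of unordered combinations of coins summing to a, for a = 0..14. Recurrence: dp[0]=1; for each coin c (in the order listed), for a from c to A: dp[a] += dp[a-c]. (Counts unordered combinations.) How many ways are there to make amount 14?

after  coin     0     1     2     3     4     5     6     7     8     9    10    11    12    13    14
          1     1     1     1     1     1     1     1     1     1     1     1     1     1     1     1
          3     1     1     1     2     2     2     3     3     3     4     4     4     5     5     5
          4     1     1     1     2     3     3     4     5     6     7     8     9    11    12    13
          7     1     1     1     2     3     3     4     6     7     8    10    12    14    16    19

19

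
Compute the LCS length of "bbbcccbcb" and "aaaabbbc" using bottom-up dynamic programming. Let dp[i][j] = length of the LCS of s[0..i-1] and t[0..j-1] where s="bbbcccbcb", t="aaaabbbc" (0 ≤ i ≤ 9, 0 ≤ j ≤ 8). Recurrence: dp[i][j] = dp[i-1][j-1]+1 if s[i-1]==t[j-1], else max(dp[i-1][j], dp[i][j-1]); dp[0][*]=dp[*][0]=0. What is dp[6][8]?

4

   ''  a  a  a  a  b  b  b  c
''  0  0  0  0  0  0  0  0  0
 b  0  0  0  0  0  1  1  1  1
 b  0  0  0  0  0  1  2  2  2
 b  0  0  0  0  0  1  2  3  3
 c  0  0  0  0  0  1  2  3  4
 c  0  0  0  0  0  1  2  3  4
 c  0  0  0  0  0  1  2  3  4
 b  0  0  0  0  0  1  2  3  4
 c  0  0  0  0  0  1  2  3  4
 b  0  0  0  0  0  1  2  3  4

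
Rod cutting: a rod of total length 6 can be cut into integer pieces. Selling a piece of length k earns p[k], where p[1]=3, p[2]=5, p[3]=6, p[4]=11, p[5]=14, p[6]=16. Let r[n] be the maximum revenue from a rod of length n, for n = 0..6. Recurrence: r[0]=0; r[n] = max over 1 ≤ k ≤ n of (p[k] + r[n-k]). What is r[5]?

15

   n    0    1    2    3    4    5    6
r[n]    0    3    6    9   12   15   18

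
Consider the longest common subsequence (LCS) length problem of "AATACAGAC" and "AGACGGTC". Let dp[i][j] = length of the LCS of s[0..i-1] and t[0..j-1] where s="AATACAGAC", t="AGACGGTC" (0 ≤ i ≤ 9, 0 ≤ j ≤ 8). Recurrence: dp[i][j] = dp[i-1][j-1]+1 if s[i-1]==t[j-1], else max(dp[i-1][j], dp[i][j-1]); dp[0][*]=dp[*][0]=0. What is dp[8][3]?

   ''  A  G  A  C  G  G  T  C
''  0  0  0  0  0  0  0  0  0
 A  0  1  1  1  1  1  1  1  1
 A  0  1  1  2  2  2  2  2  2
 T  0  1  1  2  2  2  2  3  3
 A  0  1  1  2  2  2  2  3  3
 C  0  1  1  2  3  3  3  3  4
 A  0  1  1  2  3  3  3  3  4
 G  0  1  2  2  3  4  4  4  4
 A  0  1  2  3  3  4  4  4  4
 C  0  1  2  3  4  4  4  4  5

3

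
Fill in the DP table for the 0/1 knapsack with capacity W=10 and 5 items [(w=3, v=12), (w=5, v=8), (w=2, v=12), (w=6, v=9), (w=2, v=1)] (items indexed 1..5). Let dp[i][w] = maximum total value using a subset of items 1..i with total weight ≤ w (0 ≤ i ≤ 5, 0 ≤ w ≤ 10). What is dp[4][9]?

i\w   0   1   2   3   4   5   6   7   8   9  10
  0   0   0   0   0   0   0   0   0   0   0   0
  1   0   0   0  12  12  12  12  12  12  12  12
  2   0   0   0  12  12  12  12  12  20  20  20
  3   0   0  12  12  12  24  24  24  24  24  32
  4   0   0  12  12  12  24  24  24  24  24  32
  5   0   0  12  12  13  24  24  25  25  25  32

24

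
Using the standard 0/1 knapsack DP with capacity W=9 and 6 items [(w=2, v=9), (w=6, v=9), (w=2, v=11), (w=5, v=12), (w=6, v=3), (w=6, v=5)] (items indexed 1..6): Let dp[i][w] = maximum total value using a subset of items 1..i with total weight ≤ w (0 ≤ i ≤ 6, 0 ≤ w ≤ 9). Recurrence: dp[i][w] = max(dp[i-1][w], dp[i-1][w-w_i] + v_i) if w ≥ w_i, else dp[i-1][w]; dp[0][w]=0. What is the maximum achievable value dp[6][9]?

32

i\w   0   1   2   3   4   5   6   7   8   9
  0   0   0   0   0   0   0   0   0   0   0
  1   0   0   9   9   9   9   9   9   9   9
  2   0   0   9   9   9   9   9   9  18  18
  3   0   0  11  11  20  20  20  20  20  20
  4   0   0  11  11  20  20  20  23  23  32
  5   0   0  11  11  20  20  20  23  23  32
  6   0   0  11  11  20  20  20  23  23  32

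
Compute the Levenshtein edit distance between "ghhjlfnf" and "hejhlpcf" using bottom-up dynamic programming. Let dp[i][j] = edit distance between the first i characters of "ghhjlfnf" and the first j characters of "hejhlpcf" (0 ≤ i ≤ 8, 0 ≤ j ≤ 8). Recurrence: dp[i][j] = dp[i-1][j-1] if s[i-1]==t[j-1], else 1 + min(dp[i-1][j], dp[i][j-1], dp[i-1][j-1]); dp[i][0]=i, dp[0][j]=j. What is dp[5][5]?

3

   ''  h  e  j  h  l  p  c  f
''  0  1  2  3  4  5  6  7  8
 g  1  1  2  3  4  5  6  7  8
 h  2  1  2  3  3  4  5  6  7
 h  3  2  2  3  3  4  5  6  7
 j  4  3  3  2  3  4  5  6  7
 l  5  4  4  3  3  3  4  5  6
 f  6  5  5  4  4  4  4  5  5
 n  7  6  6  5  5  5  5  5  6
 f  8  7  7  6  6  6  6  6  5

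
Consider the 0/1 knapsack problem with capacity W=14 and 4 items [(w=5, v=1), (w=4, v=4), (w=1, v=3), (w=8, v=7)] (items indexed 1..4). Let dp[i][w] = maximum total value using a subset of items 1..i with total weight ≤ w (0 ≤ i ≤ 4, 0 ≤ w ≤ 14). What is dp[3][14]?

8

i\w   0   1   2   3   4   5   6   7   8   9  10  11  12  13  14
  0   0   0   0   0   0   0   0   0   0   0   0   0   0   0   0
  1   0   0   0   0   0   1   1   1   1   1   1   1   1   1   1
  2   0   0   0   0   4   4   4   4   4   5   5   5   5   5   5
  3   0   3   3   3   4   7   7   7   7   7   8   8   8   8   8
  4   0   3   3   3   4   7   7   7   7  10  10  10  11  14  14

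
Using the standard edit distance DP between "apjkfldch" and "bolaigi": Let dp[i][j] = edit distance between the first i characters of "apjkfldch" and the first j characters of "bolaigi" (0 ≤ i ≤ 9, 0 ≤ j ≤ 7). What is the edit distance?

   ''  b  o  l  a  i  g  i
''  0  1  2  3  4  5  6  7
 a  1  1  2  3  3  4  5  6
 p  2  2  2  3  4  4  5  6
 j  3  3  3  3  4  5  5  6
 k  4  4  4  4  4  5  6  6
 f  5  5  5  5  5  5  6  7
 l  6  6  6  5  6  6  6  7
 d  7  7  7  6  6  7  7  7
 c  8  8  8  7  7  7  8  8
 h  9  9  9  8  8  8  8  9

9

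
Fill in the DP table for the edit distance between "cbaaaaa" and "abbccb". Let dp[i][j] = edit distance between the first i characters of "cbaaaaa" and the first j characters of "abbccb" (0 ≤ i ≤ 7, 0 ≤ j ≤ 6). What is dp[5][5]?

   ''  a  b  b  c  c  b
''  0  1  2  3  4  5  6
 c  1  1  2  3  3  4  5
 b  2  2  1  2  3  4  4
 a  3  2  2  2  3  4  5
 a  4  3  3  3  3  4  5
 a  5  4  4  4  4  4  5
 a  6  5  5  5  5  5  5
 a  7  6  6  6  6  6  6

4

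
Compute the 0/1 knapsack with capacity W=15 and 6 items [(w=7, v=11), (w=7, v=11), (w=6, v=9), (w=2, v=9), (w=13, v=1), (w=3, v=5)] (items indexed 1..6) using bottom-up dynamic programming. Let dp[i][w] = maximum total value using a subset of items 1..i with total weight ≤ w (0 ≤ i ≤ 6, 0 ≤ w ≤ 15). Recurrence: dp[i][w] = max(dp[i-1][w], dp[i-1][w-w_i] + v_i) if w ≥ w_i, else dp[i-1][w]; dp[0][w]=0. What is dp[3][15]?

22

i\w   0   1   2   3   4   5   6   7   8   9  10  11  12  13  14  15
  0   0   0   0   0   0   0   0   0   0   0   0   0   0   0   0   0
  1   0   0   0   0   0   0   0  11  11  11  11  11  11  11  11  11
  2   0   0   0   0   0   0   0  11  11  11  11  11  11  11  22  22
  3   0   0   0   0   0   0   9  11  11  11  11  11  11  20  22  22
  4   0   0   9   9   9   9   9  11  18  20  20  20  20  20  22  29
  5   0   0   9   9   9   9   9  11  18  20  20  20  20  20  22  29
  6   0   0   9   9   9  14  14  14  18  20  20  23  25  25  25  29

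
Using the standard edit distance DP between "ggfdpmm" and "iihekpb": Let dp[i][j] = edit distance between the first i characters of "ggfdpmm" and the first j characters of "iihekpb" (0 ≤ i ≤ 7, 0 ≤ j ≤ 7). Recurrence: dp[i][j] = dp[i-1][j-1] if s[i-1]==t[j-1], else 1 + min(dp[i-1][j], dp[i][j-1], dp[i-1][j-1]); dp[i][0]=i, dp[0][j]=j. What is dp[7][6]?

   ''  i  i  h  e  k  p  b
''  0  1  2  3  4  5  6  7
 g  1  1  2  3  4  5  6  7
 g  2  2  2  3  4  5  6  7
 f  3  3  3  3  4  5  6  7
 d  4  4  4  4  4  5  6  7
 p  5  5  5  5  5  5  5  6
 m  6  6  6  6  6  6  6  6
 m  7  7  7  7  7  7  7  7

7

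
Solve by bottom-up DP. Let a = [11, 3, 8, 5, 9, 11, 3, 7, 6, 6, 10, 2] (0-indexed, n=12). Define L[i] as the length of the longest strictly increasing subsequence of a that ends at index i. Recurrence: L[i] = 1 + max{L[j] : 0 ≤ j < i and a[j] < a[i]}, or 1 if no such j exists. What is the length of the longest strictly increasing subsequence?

   i    0    1    2    3    4    5    6    7    8    9   10   11
a[i]   11    3    8    5    9   11    3    7    6    6   10    2
L[i]    1    1    2    2    3    4    1    3    3    3    4    1

4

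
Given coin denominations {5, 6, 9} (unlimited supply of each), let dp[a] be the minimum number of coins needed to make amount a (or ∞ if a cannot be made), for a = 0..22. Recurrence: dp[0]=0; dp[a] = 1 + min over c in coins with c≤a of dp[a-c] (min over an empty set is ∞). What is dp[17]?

 a  0  1  2  3  4  5  6  7  8  9 10 11 12 13 14 15 16 17 18 19 20 21 22
dp  0  -  -  -  -  1  1  -  -  1  2  2  2  -  2  2  3  3  2  3  3  3  4
(- denotes ∞ / unreachable)

3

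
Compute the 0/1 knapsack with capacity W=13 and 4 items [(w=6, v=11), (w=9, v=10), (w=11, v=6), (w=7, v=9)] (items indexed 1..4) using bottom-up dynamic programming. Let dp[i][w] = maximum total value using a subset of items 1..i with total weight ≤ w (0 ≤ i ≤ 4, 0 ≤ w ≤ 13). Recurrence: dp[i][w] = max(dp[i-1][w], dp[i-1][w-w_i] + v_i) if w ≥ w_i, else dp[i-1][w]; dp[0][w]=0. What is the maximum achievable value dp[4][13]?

i\w   0   1   2   3   4   5   6   7   8   9  10  11  12  13
  0   0   0   0   0   0   0   0   0   0   0   0   0   0   0
  1   0   0   0   0   0   0  11  11  11  11  11  11  11  11
  2   0   0   0   0   0   0  11  11  11  11  11  11  11  11
  3   0   0   0   0   0   0  11  11  11  11  11  11  11  11
  4   0   0   0   0   0   0  11  11  11  11  11  11  11  20

20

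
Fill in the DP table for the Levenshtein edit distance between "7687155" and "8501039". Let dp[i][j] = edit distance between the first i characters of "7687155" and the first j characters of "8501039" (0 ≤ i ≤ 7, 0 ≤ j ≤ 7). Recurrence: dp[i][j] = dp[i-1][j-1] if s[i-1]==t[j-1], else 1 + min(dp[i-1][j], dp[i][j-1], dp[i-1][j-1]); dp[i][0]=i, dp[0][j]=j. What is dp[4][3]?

4

   ''  8  5  0  1  0  3  9
''  0  1  2  3  4  5  6  7
 7  1  1  2  3  4  5  6  7
 6  2  2  2  3  4  5  6  7
 8  3  2  3  3  4  5  6  7
 7  4  3  3  4  4  5  6  7
 1  5  4  4  4  4  5  6  7
 5  6  5  4  5  5  5  6  7
 5  7  6  5  5  6  6  6  7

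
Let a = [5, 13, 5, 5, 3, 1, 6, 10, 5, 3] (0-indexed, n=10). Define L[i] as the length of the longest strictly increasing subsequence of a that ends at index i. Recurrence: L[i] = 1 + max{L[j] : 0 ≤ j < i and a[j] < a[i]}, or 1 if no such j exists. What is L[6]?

2

   i    0    1    2    3    4    5    6    7    8    9
a[i]    5   13    5    5    3    1    6   10    5    3
L[i]    1    2    1    1    1    1    2    3    2    2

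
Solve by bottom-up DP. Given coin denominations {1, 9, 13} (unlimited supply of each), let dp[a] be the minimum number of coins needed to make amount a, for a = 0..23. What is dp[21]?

5

 a  0  1  2  3  4  5  6  7  8  9 10 11 12 13 14 15 16 17 18 19 20 21 22 23
dp  0  1  2  3  4  5  6  7  8  1  2  3  4  1  2  3  4  5  2  3  4  5  2  3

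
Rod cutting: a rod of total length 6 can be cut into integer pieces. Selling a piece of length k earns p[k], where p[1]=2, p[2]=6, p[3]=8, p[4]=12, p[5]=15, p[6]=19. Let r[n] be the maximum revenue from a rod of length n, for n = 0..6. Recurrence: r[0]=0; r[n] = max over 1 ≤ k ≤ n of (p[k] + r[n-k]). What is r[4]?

   n    0    1    2    3    4    5    6
r[n]    0    2    6    8   12   15   19

12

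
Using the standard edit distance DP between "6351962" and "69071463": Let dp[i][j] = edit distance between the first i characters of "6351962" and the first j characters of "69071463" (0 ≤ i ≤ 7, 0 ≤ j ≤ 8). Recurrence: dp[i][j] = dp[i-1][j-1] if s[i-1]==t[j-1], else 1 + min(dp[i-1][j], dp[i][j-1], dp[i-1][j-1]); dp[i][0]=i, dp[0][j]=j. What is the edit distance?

5

   ''  6  9  0  7  1  4  6  3
''  0  1  2  3  4  5  6  7  8
 6  1  0  1  2  3  4  5  6  7
 3  2  1  1  2  3  4  5  6  6
 5  3  2  2  2  3  4  5  6  7
 1  4  3  3  3  3  3  4  5  6
 9  5  4  3  4  4  4  4  5  6
 6  6  5  4  4  5  5  5  4  5
 2  7  6  5  5  5  6  6  5  5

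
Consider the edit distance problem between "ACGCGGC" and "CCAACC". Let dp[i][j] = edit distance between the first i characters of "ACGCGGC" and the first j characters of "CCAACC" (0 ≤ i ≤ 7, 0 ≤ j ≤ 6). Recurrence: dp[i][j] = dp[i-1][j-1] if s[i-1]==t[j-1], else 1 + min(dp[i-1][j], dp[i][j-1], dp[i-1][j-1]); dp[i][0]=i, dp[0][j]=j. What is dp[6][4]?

4

   ''  C  C  A  A  C  C
''  0  1  2  3  4  5  6
 A  1  1  2  2  3  4  5
 C  2  1  1  2  3  3  4
 G  3  2  2  2  3  4  4
 C  4  3  2  3  3  3  4
 G  5  4  3  3  4  4  4
 G  6  5  4  4  4  5  5
 C  7  6  5  5  5  4  5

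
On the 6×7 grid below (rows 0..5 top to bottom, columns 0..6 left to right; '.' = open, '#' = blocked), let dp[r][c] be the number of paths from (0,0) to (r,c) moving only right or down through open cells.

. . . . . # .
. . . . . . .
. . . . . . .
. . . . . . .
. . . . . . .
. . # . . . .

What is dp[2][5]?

20

r\c   0   1   2   3   4   5   6
  0   1   1   1   1   1   0   0
  1   1   2   3   4   5   5   5
  2   1   3   6  10  15  20  25
  3   1   4  10  20  35  55  80
  4   1   5  15  35  70 125 205
  5   1   6   0  35 105 230 435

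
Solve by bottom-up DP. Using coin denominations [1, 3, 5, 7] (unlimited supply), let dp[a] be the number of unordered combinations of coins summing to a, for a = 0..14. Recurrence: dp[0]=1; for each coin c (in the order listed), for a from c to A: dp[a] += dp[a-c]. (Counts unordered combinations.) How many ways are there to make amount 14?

16

after  coin     0     1     2     3     4     5     6     7     8     9    10    11    12    13    14
          1     1     1     1     1     1     1     1     1     1     1     1     1     1     1     1
          3     1     1     1     2     2     2     3     3     3     4     4     4     5     5     5
          5     1     1     1     2     2     3     4     4     5     6     7     8     9    10    11
          7     1     1     1     2     2     3     4     5     6     7     9    10    12    14    16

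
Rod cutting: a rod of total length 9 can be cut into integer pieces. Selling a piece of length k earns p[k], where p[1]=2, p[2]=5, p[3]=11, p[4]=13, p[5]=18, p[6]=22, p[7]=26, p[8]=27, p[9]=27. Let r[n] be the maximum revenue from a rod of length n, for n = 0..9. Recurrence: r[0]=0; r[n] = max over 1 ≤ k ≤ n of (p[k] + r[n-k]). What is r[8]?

   n    0    1    2    3    4    5    6    7    8    9
r[n]    0    2    5   11   13   18   22   26   29   33

29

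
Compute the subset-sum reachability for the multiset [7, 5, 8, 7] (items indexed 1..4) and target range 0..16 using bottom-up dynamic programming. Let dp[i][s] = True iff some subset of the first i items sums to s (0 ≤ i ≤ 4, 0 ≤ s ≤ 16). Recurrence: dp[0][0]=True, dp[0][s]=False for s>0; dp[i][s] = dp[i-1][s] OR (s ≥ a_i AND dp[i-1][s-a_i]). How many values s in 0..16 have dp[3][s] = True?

7

i\s   0   1   2   3   4   5   6   7   8   9  10  11  12  13  14  15  16
  0   T   F   F   F   F   F   F   F   F   F   F   F   F   F   F   F   F
  1   T   F   F   F   F   F   F   T   F   F   F   F   F   F   F   F   F
  2   T   F   F   F   F   T   F   T   F   F   F   F   T   F   F   F   F
  3   T   F   F   F   F   T   F   T   T   F   F   F   T   T   F   T   F
  4   T   F   F   F   F   T   F   T   T   F   F   F   T   T   T   T   F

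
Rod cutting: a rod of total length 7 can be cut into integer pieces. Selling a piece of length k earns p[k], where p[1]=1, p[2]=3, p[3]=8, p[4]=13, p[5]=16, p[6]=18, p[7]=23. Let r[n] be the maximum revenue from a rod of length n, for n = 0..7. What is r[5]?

   n    0    1    2    3    4    5    6    7
r[n]    0    1    3    8   13   16   18   23

16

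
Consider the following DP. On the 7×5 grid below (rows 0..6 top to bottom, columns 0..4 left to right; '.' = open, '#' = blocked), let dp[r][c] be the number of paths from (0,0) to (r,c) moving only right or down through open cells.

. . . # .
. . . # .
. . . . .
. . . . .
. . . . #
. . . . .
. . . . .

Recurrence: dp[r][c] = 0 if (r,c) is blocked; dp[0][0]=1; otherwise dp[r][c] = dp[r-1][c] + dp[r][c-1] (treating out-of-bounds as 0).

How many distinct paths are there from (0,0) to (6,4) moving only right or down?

r\c   0   1   2   3   4
  0   1   1   1   0   0
  1   1   2   3   0   0
  2   1   3   6   6   6
  3   1   4  10  16  22
  4   1   5  15  31   0
  5   1   6  21  52  52
  6   1   7  28  80 132

132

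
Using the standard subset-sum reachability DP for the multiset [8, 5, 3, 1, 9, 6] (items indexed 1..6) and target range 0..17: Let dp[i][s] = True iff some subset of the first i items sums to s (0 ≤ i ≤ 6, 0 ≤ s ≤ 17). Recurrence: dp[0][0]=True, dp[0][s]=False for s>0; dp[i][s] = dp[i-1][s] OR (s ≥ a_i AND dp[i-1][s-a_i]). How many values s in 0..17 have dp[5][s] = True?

i\s   0   1   2   3   4   5   6   7   8   9  10  11  12  13  14  15  16  17
  0   T   F   F   F   F   F   F   F   F   F   F   F   F   F   F   F   F   F
  1   T   F   F   F   F   F   F   F   T   F   F   F   F   F   F   F   F   F
  2   T   F   F   F   F   T   F   F   T   F   F   F   F   T   F   F   F   F
  3   T   F   F   T   F   T   F   F   T   F   F   T   F   T   F   F   T   F
  4   T   T   F   T   T   T   T   F   T   T   F   T   T   T   T   F   T   T
  5   T   T   F   T   T   T   T   F   T   T   T   T   T   T   T   T   T   T
  6   T   T   F   T   T   T   T   T   T   T   T   T   T   T   T   T   T   T

16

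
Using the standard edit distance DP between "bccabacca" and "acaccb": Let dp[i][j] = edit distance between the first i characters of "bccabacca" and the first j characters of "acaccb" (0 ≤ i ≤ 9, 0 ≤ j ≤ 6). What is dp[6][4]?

4

   ''  a  c  a  c  c  b
''  0  1  2  3  4  5  6
 b  1  1  2  3  4  5  5
 c  2  2  1  2  3  4  5
 c  3  3  2  2  2  3  4
 a  4  3  3  2  3  3  4
 b  5  4  4  3  3  4  3
 a  6  5  5  4  4  4  4
 c  7  6  5  5  4  4  5
 c  8  7  6  6  5  4  5
 a  9  8  7  6  6  5  5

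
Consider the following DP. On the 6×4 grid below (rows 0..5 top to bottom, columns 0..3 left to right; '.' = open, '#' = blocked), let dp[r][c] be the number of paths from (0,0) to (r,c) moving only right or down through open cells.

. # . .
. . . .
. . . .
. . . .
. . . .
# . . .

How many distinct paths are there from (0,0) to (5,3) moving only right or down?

34

r\c   0   1   2   3
  0   1   0   0   0
  1   1   1   1   1
  2   1   2   3   4
  3   1   3   6  10
  4   1   4  10  20
  5   0   4  14  34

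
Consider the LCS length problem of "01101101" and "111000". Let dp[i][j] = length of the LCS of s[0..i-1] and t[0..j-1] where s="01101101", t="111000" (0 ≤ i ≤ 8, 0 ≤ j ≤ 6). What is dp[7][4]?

4

   ''  1  1  1  0  0  0
''  0  0  0  0  0  0  0
 0  0  0  0  0  1  1  1
 1  0  1  1  1  1  1  1
 1  0  1  2  2  2  2  2
 0  0  1  2  2  3  3  3
 1  0  1  2  3  3  3  3
 1  0  1  2  3  3  3  3
 0  0  1  2  3  4  4  4
 1  0  1  2  3  4  4  4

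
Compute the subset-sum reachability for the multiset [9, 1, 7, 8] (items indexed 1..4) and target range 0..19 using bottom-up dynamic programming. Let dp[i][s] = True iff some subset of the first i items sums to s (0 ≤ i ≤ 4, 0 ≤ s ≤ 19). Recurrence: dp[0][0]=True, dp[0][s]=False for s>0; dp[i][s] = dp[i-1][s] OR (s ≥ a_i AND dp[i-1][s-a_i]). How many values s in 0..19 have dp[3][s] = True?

i\s   0   1   2   3   4   5   6   7   8   9  10  11  12  13  14  15  16  17  18  19
  0   T   F   F   F   F   F   F   F   F   F   F   F   F   F   F   F   F   F   F   F
  1   T   F   F   F   F   F   F   F   F   T   F   F   F   F   F   F   F   F   F   F
  2   T   T   F   F   F   F   F   F   F   T   T   F   F   F   F   F   F   F   F   F
  3   T   T   F   F   F   F   F   T   T   T   T   F   F   F   F   F   T   T   F   F
  4   T   T   F   F   F   F   F   T   T   T   T   F   F   F   F   T   T   T   T   F

8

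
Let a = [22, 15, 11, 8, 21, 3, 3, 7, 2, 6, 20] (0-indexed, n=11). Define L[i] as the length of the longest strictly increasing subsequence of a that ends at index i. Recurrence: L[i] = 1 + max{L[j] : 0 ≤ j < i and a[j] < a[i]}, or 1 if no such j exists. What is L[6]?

1

   i    0    1    2    3    4    5    6    7    8    9   10
a[i]   22   15   11    8   21    3    3    7    2    6   20
L[i]    1    1    1    1    2    1    1    2    1    2    3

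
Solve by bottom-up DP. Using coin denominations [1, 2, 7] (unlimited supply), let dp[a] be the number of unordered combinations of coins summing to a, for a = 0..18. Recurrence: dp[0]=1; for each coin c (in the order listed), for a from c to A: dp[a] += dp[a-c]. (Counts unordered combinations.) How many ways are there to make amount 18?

after  coin     0     1     2     3     4     5     6     7     8     9    10    11    12    13    14    15    16    17    18
          1     1     1     1     1     1     1     1     1     1     1     1     1     1     1     1     1     1     1     1
          2     1     1     2     2     3     3     4     4     5     5     6     6     7     7     8     8     9     9    10
          7     1     1     2     2     3     3     4     5     6     7     8     9    10    11    13    14    16    17    19

19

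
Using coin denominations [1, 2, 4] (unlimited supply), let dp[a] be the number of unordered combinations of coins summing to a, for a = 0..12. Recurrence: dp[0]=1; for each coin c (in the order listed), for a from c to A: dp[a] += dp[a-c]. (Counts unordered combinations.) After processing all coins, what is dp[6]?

after  coin     0     1     2     3     4     5     6     7     8     9    10    11    12
          1     1     1     1     1     1     1     1     1     1     1     1     1     1
          2     1     1     2     2     3     3     4     4     5     5     6     6     7
          4     1     1     2     2     4     4     6     6     9     9    12    12    16

6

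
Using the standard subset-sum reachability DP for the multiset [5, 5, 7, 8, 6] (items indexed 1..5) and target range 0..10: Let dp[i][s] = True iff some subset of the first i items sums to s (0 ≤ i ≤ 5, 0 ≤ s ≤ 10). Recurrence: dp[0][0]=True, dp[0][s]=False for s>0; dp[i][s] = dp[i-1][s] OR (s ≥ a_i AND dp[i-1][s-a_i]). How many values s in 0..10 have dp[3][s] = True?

i\s   0   1   2   3   4   5   6   7   8   9  10
  0   T   F   F   F   F   F   F   F   F   F   F
  1   T   F   F   F   F   T   F   F   F   F   F
  2   T   F   F   F   F   T   F   F   F   F   T
  3   T   F   F   F   F   T   F   T   F   F   T
  4   T   F   F   F   F   T   F   T   T   F   T
  5   T   F   F   F   F   T   T   T   T   F   T

4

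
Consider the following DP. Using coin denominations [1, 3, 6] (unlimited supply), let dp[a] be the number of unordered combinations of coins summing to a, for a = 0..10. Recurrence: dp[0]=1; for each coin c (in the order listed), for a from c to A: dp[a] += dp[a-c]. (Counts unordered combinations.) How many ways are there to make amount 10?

6

after  coin     0     1     2     3     4     5     6     7     8     9    10
          1     1     1     1     1     1     1     1     1     1     1     1
          3     1     1     1     2     2     2     3     3     3     4     4
          6     1     1     1     2     2     2     4     4     4     6     6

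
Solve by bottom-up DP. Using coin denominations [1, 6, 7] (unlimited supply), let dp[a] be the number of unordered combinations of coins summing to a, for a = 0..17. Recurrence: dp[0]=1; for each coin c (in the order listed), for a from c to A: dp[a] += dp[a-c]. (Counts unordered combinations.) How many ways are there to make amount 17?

6

after  coin     0     1     2     3     4     5     6     7     8     9    10    11    12    13    14    15    16    17
          1     1     1     1     1     1     1     1     1     1     1     1     1     1     1     1     1     1     1
          6     1     1     1     1     1     1     2     2     2     2     2     2     3     3     3     3     3     3
          7     1     1     1     1     1     1     2     3     3     3     3     3     4     5     6     6     6     6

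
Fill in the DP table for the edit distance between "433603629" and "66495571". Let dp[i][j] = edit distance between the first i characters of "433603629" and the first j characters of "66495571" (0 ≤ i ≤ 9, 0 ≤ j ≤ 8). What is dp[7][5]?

   ''  6  6  4  9  5  5  7  1
''  0  1  2  3  4  5  6  7  8
 4  1  1  2  2  3  4  5  6  7
 3  2  2  2  3  3  4  5  6  7
 3  3  3  3  3  4  4  5  6  7
 6  4  3  3  4  4  5  5  6  7
 0  5  4  4  4  5  5  6  6  7
 3  6  5  5  5  5  6  6  7  7
 6  7  6  5  6  6  6  7  7  8
 2  8  7  6  6  7  7  7  8  8
 9  9  8  7  7  6  7  8  8  9

6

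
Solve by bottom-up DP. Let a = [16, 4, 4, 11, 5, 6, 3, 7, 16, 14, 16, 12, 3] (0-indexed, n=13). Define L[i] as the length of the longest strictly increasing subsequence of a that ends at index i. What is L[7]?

4

   i    0    1    2    3    4    5    6    7    8    9   10   11   12
a[i]   16    4    4   11    5    6    3    7   16   14   16   12    3
L[i]    1    1    1    2    2    3    1    4    5    5    6    5    1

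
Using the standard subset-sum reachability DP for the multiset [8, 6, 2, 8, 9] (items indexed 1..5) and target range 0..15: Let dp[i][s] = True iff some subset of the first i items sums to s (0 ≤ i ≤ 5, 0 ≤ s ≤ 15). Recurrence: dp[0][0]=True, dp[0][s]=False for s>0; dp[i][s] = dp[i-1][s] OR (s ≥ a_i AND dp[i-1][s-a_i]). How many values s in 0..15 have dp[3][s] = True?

i\s   0   1   2   3   4   5   6   7   8   9  10  11  12  13  14  15
  0   T   F   F   F   F   F   F   F   F   F   F   F   F   F   F   F
  1   T   F   F   F   F   F   F   F   T   F   F   F   F   F   F   F
  2   T   F   F   F   F   F   T   F   T   F   F   F   F   F   T   F
  3   T   F   T   F   F   F   T   F   T   F   T   F   F   F   T   F
  4   T   F   T   F   F   F   T   F   T   F   T   F   F   F   T   F
  5   T   F   T   F   F   F   T   F   T   T   T   T   F   F   T   T

6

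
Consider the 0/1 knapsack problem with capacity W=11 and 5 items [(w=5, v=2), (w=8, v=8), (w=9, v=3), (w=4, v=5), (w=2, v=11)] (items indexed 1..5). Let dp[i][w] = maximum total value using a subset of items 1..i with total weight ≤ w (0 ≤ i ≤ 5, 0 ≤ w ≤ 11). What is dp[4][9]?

8

i\w   0   1   2   3   4   5   6   7   8   9  10  11
  0   0   0   0   0   0   0   0   0   0   0   0   0
  1   0   0   0   0   0   2   2   2   2   2   2   2
  2   0   0   0   0   0   2   2   2   8   8   8   8
  3   0   0   0   0   0   2   2   2   8   8   8   8
  4   0   0   0   0   5   5   5   5   8   8   8   8
  5   0   0  11  11  11  11  16  16  16  16  19  19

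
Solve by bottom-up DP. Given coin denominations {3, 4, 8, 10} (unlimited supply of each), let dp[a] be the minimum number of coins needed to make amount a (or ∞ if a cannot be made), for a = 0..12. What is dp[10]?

 a  0  1  2  3  4  5  6  7  8  9 10 11 12
dp  0  -  -  1  1  -  2  2  1  3  1  2  2
(- denotes ∞ / unreachable)

1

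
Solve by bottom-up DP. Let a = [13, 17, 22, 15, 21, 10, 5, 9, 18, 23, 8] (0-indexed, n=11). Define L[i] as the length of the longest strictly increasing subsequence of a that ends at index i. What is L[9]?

4

   i    0    1    2    3    4    5    6    7    8    9   10
a[i]   13   17   22   15   21   10    5    9   18   23    8
L[i]    1    2    3    2    3    1    1    2    3    4    2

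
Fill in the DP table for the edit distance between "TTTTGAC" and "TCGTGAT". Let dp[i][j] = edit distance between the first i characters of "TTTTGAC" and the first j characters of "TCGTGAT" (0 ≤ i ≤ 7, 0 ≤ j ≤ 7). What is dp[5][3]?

   ''  T  C  G  T  G  A  T
''  0  1  2  3  4  5  6  7
 T  1  0  1  2  3  4  5  6
 T  2  1  1  2  2  3  4  5
 T  3  2  2  2  2  3  4  4
 T  4  3  3  3  2  3  4  4
 G  5  4  4  3  3  2  3  4
 A  6  5  5  4  4  3  2  3
 C  7  6  5  5  5  4  3  3

3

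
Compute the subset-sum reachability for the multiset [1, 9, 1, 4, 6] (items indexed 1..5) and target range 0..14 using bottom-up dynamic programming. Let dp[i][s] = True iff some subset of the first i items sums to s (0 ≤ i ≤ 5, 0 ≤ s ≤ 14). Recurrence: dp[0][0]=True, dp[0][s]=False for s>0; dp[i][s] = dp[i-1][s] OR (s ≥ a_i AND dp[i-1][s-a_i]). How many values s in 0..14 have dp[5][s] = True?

14

i\s   0   1   2   3   4   5   6   7   8   9  10  11  12  13  14
  0   T   F   F   F   F   F   F   F   F   F   F   F   F   F   F
  1   T   T   F   F   F   F   F   F   F   F   F   F   F   F   F
  2   T   T   F   F   F   F   F   F   F   T   T   F   F   F   F
  3   T   T   T   F   F   F   F   F   F   T   T   T   F   F   F
  4   T   T   T   F   T   T   T   F   F   T   T   T   F   T   T
  5   T   T   T   F   T   T   T   T   T   T   T   T   T   T   T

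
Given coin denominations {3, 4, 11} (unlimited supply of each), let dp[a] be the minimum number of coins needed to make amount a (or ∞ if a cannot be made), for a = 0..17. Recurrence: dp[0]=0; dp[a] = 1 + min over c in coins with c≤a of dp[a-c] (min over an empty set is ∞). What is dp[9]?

 a  0  1  2  3  4  5  6  7  8  9 10 11 12 13 14 15 16 17
dp  0  -  -  1  1  -  2  2  2  3  3  1  3  4  2  2  4  3
(- denotes ∞ / unreachable)

3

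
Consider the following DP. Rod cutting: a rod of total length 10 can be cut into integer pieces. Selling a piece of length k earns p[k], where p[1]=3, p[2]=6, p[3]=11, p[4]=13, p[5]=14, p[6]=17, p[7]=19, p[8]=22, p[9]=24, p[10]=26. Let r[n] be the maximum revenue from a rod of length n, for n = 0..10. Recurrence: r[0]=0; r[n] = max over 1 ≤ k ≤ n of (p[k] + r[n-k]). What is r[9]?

33

   n    0    1    2    3    4    5    6    7    8    9   10
r[n]    0    3    6   11   14   17   22   25   28   33   36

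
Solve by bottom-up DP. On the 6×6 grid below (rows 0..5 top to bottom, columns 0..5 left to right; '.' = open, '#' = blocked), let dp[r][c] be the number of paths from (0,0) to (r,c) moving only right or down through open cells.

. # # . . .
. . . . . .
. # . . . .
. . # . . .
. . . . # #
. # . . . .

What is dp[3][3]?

2

r\c   0   1   2   3   4   5
  0   1   0   0   0   0   0
  1   1   1   1   1   1   1
  2   1   0   1   2   3   4
  3   1   1   0   2   5   9
  4   1   2   2   4   0   0
  5   1   0   2   6   6   6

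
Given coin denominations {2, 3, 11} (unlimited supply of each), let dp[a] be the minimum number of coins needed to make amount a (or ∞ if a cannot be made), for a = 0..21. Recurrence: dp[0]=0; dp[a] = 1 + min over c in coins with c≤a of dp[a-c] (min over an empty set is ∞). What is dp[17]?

 a  0  1  2  3  4  5  6  7  8  9 10 11 12 13 14 15 16 17 18 19 20 21
dp  0  -  1  1  2  2  2  3  3  3  4  1  4  2  2  3  3  3  4  4  4  5
(- denotes ∞ / unreachable)

3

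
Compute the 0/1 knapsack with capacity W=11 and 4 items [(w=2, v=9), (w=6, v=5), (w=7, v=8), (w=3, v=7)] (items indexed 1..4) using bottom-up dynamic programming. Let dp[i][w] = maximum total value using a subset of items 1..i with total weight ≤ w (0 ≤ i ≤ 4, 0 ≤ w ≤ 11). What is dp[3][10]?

17

i\w   0   1   2   3   4   5   6   7   8   9  10  11
  0   0   0   0   0   0   0   0   0   0   0   0   0
  1   0   0   9   9   9   9   9   9   9   9   9   9
  2   0   0   9   9   9   9   9   9  14  14  14  14
  3   0   0   9   9   9   9   9   9  14  17  17  17
  4   0   0   9   9   9  16  16  16  16  17  17  21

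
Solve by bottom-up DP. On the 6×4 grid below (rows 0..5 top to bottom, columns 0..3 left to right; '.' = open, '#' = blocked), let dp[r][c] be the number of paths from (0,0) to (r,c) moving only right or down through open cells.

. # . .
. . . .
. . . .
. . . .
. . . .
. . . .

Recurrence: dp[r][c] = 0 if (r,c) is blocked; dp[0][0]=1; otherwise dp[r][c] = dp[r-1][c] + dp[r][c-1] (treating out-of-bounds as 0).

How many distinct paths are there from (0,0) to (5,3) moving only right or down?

r\c   0   1   2   3
  0   1   0   0   0
  1   1   1   1   1
  2   1   2   3   4
  3   1   3   6  10
  4   1   4  10  20
  5   1   5  15  35

35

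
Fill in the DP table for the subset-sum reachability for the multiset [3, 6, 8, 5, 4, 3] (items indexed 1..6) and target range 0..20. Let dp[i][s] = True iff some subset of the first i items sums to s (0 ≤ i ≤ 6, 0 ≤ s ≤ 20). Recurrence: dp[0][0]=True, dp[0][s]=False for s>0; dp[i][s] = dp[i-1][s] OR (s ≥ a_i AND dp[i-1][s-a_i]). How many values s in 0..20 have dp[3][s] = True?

i\s   0   1   2   3   4   5   6   7   8   9  10  11  12  13  14  15  16  17  18  19  20
  0   T   F   F   F   F   F   F   F   F   F   F   F   F   F   F   F   F   F   F   F   F
  1   T   F   F   T   F   F   F   F   F   F   F   F   F   F   F   F   F   F   F   F   F
  2   T   F   F   T   F   F   T   F   F   T   F   F   F   F   F   F   F   F   F   F   F
  3   T   F   F   T   F   F   T   F   T   T   F   T   F   F   T   F   F   T   F   F   F
  4   T   F   F   T   F   T   T   F   T   T   F   T   F   T   T   F   T   T   F   T   F
  5   T   F   F   T   T   T   T   T   T   T   T   T   T   T   T   T   T   T   T   T   T
  6   T   F   F   T   T   T   T   T   T   T   T   T   T   T   T   T   T   T   T   T   T

8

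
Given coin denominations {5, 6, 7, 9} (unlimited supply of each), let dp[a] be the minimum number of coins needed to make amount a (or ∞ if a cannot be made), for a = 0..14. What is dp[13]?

2

 a  0  1  2  3  4  5  6  7  8  9 10 11 12 13 14
dp  0  -  -  -  -  1  1  1  -  1  2  2  2  2  2
(- denotes ∞ / unreachable)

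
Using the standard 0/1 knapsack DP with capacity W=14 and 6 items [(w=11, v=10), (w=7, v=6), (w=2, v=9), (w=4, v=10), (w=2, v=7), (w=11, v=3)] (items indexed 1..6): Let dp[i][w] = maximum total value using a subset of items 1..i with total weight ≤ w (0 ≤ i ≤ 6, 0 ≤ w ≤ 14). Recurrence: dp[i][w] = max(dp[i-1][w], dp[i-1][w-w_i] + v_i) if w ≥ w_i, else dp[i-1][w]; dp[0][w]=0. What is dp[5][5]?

i\w   0   1   2   3   4   5   6   7   8   9  10  11  12  13  14
  0   0   0   0   0   0   0   0   0   0   0   0   0   0   0   0
  1   0   0   0   0   0   0   0   0   0   0   0  10  10  10  10
  2   0   0   0   0   0   0   0   6   6   6   6  10  10  10  10
  3   0   0   9   9   9   9   9   9   9  15  15  15  15  19  19
  4   0   0   9   9  10  10  19  19  19  19  19  19  19  25  25
  5   0   0   9   9  16  16  19  19  26  26  26  26  26  26  26
  6   0   0   9   9  16  16  19  19  26  26  26  26  26  26  26

16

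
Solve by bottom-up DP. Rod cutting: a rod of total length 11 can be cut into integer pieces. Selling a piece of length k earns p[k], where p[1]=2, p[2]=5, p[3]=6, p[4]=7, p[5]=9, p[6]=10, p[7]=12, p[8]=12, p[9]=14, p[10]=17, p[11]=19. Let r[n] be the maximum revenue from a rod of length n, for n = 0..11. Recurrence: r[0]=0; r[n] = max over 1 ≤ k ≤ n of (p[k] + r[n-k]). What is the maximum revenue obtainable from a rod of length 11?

   n    0    1    2    3    4    5    6    7    8    9   10   11
r[n]    0    2    5    7   10   12   15   17   20   22   25   27

27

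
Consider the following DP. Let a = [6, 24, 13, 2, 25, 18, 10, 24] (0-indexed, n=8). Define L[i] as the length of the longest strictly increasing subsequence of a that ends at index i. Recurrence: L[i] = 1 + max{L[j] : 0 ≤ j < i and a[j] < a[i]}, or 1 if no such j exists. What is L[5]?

   i    0    1    2    3    4    5    6    7
a[i]    6   24   13    2   25   18   10   24
L[i]    1    2    2    1    3    3    2    4

3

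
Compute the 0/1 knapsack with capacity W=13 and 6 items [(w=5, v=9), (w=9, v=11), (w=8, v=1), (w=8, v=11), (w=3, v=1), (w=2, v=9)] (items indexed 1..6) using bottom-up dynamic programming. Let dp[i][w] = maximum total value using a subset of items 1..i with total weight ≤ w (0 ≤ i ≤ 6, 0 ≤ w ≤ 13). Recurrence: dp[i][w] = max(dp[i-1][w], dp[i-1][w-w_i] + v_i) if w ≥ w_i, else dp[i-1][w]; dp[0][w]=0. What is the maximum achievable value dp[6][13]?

i\w   0   1   2   3   4   5   6   7   8   9  10  11  12  13
  0   0   0   0   0   0   0   0   0   0   0   0   0   0   0
  1   0   0   0   0   0   9   9   9   9   9   9   9   9   9
  2   0   0   0   0   0   9   9   9   9  11  11  11  11  11
  3   0   0   0   0   0   9   9   9   9  11  11  11  11  11
  4   0   0   0   0   0   9   9   9  11  11  11  11  11  20
  5   0   0   0   1   1   9   9   9  11  11  11  12  12  20
  6   0   0   9   9   9  10  10  18  18  18  20  20  20  21

21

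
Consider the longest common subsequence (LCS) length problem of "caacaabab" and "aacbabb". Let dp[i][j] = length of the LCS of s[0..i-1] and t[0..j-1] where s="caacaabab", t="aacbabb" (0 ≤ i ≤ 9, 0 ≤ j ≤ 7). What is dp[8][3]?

3

   ''  a  a  c  b  a  b  b
''  0  0  0  0  0  0  0  0
 c  0  0  0  1  1  1  1  1
 a  0  1  1  1  1  2  2  2
 a  0  1  2  2  2  2  2  2
 c  0  1  2  3  3  3  3  3
 a  0  1  2  3  3  4  4  4
 a  0  1  2  3  3  4  4  4
 b  0  1  2  3  4  4  5  5
 a  0  1  2  3  4  5  5  5
 b  0  1  2  3  4  5  6  6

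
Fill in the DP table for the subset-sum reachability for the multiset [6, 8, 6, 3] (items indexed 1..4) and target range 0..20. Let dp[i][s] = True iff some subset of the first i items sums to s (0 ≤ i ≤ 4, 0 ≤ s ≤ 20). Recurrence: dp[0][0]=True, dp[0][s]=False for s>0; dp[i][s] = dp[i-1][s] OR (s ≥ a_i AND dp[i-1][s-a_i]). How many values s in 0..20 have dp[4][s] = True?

i\s   0   1   2   3   4   5   6   7   8   9  10  11  12  13  14  15  16  17  18  19  20
  0   T   F   F   F   F   F   F   F   F   F   F   F   F   F   F   F   F   F   F   F   F
  1   T   F   F   F   F   F   T   F   F   F   F   F   F   F   F   F   F   F   F   F   F
  2   T   F   F   F   F   F   T   F   T   F   F   F   F   F   T   F   F   F   F   F   F
  3   T   F   F   F   F   F   T   F   T   F   F   F   T   F   T   F   F   F   F   F   T
  4   T   F   F   T   F   F   T   F   T   T   F   T   T   F   T   T   F   T   F   F   T

11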